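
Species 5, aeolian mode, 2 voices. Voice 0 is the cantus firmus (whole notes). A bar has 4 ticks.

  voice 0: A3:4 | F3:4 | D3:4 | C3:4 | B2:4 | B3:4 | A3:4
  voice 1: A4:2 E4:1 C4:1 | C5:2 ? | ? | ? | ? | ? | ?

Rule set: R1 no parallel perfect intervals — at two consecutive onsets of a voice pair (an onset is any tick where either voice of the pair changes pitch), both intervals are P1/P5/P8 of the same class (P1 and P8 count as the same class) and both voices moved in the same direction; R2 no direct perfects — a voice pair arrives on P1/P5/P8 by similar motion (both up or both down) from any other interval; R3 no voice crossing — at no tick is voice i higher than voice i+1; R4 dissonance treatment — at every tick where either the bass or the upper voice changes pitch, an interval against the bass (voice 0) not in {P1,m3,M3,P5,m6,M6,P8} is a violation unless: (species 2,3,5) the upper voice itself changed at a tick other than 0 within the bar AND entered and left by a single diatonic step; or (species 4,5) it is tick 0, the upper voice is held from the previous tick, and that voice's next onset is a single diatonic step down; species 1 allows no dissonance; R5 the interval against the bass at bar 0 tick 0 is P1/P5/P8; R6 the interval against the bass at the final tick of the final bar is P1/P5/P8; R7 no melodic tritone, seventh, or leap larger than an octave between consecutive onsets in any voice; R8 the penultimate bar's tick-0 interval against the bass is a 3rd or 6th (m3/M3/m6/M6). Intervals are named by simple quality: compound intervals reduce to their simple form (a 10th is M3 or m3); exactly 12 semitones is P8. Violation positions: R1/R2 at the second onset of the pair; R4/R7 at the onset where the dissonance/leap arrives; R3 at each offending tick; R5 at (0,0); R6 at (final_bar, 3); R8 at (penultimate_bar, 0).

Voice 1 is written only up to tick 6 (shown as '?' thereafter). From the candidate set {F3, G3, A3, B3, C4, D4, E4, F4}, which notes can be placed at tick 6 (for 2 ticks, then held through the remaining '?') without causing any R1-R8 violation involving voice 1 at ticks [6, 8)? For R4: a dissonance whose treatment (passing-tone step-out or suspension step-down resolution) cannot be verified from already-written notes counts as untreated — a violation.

{C4, F4}

F3: violates R7
G3: violates R4,R7
A3: violates R7
B3: violates R4,R7
C4: legal
D4: violates R7
E4: violates R4
F4: legal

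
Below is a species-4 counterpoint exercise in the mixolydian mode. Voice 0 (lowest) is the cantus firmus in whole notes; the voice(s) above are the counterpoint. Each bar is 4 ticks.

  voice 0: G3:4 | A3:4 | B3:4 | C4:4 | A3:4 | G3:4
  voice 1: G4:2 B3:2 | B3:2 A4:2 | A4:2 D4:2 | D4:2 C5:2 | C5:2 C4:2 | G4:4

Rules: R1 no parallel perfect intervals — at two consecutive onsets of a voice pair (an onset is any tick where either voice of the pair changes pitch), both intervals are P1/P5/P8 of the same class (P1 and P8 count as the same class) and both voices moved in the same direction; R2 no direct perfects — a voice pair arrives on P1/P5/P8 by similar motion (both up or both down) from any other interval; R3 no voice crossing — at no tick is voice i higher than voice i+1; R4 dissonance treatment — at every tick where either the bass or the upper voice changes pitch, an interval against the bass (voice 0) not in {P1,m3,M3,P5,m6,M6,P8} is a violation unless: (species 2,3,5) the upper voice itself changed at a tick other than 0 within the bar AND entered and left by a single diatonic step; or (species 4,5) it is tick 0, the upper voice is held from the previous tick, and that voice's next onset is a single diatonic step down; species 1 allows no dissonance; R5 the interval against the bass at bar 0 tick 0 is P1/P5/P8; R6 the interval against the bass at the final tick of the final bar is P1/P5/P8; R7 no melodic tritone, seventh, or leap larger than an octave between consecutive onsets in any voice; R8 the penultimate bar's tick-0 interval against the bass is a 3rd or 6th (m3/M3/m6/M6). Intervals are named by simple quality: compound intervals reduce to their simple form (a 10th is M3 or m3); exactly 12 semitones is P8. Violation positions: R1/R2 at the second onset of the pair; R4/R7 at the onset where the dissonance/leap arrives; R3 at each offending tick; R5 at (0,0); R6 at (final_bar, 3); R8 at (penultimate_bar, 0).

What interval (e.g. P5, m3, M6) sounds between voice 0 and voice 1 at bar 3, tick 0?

M2

voice 0=C4 voice 1=D4 -> M2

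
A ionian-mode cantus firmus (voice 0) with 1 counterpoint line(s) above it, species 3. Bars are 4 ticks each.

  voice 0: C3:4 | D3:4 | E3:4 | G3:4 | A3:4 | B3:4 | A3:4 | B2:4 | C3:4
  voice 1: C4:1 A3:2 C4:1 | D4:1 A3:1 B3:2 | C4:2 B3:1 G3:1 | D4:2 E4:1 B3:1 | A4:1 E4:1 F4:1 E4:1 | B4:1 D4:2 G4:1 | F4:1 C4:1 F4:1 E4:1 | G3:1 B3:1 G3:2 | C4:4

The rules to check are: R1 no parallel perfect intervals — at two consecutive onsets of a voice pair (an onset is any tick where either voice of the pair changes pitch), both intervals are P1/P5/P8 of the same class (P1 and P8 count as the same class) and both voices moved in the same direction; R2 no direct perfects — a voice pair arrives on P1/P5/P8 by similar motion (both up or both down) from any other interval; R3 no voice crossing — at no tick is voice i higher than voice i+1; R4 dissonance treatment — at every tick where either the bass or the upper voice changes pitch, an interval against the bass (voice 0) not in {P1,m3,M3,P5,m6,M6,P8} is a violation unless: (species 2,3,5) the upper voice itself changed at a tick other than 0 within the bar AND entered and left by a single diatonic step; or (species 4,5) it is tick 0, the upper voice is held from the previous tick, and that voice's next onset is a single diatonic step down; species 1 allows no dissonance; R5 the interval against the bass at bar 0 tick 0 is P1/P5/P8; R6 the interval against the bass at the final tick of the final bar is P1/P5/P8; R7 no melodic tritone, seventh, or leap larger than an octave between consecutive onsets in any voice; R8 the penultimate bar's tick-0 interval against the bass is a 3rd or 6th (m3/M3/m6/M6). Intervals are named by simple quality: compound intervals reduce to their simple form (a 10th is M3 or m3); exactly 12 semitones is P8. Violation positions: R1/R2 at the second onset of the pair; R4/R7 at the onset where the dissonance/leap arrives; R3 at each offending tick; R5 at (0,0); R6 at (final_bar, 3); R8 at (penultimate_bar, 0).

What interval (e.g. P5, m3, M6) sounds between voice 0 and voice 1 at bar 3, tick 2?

M6

voice 0=G3 voice 1=E4 -> M6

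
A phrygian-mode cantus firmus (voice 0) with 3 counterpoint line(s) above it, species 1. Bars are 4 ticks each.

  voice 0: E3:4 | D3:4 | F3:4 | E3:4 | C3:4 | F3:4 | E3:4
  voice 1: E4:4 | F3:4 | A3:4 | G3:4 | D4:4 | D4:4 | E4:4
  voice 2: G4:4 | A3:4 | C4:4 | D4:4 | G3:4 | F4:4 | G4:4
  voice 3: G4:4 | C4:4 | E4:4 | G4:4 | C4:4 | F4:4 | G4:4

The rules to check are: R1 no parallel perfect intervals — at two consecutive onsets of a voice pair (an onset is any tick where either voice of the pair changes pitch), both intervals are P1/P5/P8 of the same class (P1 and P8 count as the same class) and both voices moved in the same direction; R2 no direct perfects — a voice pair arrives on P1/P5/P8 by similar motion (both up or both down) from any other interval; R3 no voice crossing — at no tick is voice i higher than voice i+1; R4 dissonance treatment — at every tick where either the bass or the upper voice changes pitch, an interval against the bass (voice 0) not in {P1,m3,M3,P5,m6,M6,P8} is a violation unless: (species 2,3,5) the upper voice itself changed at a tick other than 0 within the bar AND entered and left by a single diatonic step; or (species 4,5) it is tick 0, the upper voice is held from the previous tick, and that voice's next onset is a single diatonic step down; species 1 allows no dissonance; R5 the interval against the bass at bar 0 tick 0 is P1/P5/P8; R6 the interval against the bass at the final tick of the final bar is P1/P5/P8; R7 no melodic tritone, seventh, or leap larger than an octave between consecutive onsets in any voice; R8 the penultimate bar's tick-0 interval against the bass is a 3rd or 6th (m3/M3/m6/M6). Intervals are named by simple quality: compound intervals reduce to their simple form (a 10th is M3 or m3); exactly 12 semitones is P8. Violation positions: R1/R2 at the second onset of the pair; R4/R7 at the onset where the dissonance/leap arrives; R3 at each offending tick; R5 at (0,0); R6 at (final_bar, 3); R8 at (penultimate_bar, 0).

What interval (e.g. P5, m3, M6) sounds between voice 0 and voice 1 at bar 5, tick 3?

M6

voice 0=F3 voice 1=D4 -> M6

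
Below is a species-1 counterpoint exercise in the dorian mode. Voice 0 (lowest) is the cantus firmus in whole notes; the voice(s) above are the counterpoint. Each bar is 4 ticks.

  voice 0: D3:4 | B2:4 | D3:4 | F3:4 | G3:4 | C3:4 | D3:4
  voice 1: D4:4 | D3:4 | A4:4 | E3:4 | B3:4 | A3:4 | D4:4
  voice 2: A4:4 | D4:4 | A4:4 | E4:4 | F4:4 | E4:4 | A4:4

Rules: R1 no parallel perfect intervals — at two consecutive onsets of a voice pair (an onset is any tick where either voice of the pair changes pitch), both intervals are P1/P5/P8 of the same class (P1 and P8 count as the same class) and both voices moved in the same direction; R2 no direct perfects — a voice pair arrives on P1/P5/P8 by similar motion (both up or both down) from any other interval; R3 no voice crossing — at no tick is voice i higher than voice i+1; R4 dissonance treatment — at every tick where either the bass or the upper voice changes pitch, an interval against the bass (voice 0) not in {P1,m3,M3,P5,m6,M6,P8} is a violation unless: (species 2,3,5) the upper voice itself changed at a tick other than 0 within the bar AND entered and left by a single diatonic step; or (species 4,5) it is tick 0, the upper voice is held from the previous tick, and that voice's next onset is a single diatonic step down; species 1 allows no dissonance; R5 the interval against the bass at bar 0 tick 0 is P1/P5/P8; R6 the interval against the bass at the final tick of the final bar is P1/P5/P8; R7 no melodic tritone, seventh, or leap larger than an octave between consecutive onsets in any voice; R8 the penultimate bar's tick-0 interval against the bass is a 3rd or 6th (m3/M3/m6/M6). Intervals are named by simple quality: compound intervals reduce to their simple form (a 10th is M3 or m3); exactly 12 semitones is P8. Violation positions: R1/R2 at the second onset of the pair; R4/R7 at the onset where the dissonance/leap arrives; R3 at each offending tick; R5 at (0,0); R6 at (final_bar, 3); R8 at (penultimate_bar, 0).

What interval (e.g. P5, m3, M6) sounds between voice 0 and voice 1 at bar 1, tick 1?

voice 0=B2 voice 1=D3 -> m3

m3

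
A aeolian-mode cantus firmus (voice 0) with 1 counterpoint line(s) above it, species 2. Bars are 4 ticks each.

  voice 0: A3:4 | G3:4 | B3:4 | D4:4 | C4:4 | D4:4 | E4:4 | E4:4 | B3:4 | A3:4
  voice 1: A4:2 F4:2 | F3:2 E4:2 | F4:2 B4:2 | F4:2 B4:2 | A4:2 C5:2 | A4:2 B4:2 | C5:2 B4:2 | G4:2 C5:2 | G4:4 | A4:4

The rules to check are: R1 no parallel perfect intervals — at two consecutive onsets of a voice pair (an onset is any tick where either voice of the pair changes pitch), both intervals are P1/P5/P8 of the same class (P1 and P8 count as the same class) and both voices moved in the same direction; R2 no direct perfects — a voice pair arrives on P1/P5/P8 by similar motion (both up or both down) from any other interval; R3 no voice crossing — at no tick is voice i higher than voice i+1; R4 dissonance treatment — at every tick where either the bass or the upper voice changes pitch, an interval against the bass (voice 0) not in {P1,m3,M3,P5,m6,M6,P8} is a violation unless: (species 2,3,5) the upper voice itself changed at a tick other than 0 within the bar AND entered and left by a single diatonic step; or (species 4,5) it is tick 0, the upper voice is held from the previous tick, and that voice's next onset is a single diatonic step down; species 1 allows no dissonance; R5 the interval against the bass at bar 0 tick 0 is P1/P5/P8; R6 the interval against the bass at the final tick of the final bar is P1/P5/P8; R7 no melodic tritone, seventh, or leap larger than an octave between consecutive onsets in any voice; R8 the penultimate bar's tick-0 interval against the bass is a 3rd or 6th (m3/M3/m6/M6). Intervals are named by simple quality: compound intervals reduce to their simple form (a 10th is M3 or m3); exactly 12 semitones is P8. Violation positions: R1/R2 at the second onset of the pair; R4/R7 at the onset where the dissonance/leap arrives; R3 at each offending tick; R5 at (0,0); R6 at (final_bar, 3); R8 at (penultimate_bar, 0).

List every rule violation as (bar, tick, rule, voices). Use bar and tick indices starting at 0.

(1, 0, R3, (0, 1))
(1, 0, R4, (0, 1))
(1, 1, R3, (0, 1))
(1, 2, R7, (1,))
(2, 0, R4, (0, 1))
(2, 2, R7, (1,))
(3, 0, R7, (1,))
(3, 2, R7, (1,))

bar 0: v0=A3 v1=A4 downbeat P8
bar 1: v0=G3 v1=F3 downbeat M2
bar 2: v0=B3 v1=F4 downbeat TT
bar 3: v0=D4 v1=F4 downbeat m3
bar 4: v0=C4 v1=A4 downbeat M6
bar 5: v0=D4 v1=A4 downbeat P5
bar 6: v0=E4 v1=C5 downbeat m6
bar 7: v0=E4 v1=G4 downbeat m3
bar 8: v0=B3 v1=G4 downbeat m6
bar 9: v0=A3 v1=A4 downbeat P8
  -> R3 @ bar 1 tick 0 v(0, 1): G3 above F3
  -> R4 @ bar 1 tick 0 v(0, 1): G3/F3 M2 untreated
  -> R3 @ bar 1 tick 1 v(0, 1): G3 above F3
  -> R7 @ bar 1 tick 2 v(1,): F3->E4 leap 11st
  -> R4 @ bar 2 tick 0 v(0, 1): B3/F4 TT untreated
  -> R7 @ bar 2 tick 2 v(1,): F4->B4 leap 6st
  -> R7 @ bar 3 tick 0 v(1,): B4->F4 leap 6st
  -> R7 @ bar 3 tick 2 v(1,): F4->B4 leap 6st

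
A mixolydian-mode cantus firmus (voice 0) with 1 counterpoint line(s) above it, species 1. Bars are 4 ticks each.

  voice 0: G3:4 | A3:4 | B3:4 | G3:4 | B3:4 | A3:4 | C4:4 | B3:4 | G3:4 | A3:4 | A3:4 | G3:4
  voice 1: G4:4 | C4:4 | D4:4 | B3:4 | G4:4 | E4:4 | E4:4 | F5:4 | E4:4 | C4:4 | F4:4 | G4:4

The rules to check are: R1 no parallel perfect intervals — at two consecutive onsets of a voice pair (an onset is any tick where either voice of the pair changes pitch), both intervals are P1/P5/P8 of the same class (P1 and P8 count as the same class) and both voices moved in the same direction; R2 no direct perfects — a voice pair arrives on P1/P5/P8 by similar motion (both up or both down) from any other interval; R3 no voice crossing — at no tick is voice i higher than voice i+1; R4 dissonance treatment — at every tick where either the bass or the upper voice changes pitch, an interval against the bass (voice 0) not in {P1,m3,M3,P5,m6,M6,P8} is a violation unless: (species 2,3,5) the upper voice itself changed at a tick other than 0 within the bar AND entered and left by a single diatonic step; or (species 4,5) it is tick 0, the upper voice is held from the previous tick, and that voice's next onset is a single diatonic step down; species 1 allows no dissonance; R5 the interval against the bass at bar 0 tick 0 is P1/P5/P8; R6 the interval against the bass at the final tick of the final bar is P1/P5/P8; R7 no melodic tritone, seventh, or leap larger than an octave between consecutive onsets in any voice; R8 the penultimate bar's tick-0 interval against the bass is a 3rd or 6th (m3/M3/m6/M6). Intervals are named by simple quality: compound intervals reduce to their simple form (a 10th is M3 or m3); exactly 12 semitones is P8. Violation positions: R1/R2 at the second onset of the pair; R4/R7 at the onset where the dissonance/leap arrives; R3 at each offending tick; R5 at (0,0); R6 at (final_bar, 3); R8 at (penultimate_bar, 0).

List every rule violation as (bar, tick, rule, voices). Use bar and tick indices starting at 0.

bar 0: v0=G3 v1=G4 downbeat P8
bar 1: v0=A3 v1=C4 downbeat m3
bar 2: v0=B3 v1=D4 downbeat m3
bar 3: v0=G3 v1=B3 downbeat M3
bar 4: v0=B3 v1=G4 downbeat m6
bar 5: v0=A3 v1=E4 downbeat P5
bar 6: v0=C4 v1=E4 downbeat M3
bar 7: v0=B3 v1=F5 downbeat TT
bar 8: v0=G3 v1=E4 downbeat M6
bar 9: v0=A3 v1=C4 downbeat m3
bar 10: v0=A3 v1=F4 downbeat m6
bar 11: v0=G3 v1=G4 downbeat P8
  -> R2 @ bar 5 tick 0 v(0, 1): B3/G4 m6 -> A3/E4 P5 similar
  -> R4 @ bar 7 tick 0 v(0, 1): B3/F5 TT untreated
  -> R7 @ bar 7 tick 0 v(1,): E4->F5 leap 13st
  -> R7 @ bar 8 tick 0 v(1,): F5->E4 leap 13st

(5, 0, R2, (0, 1))
(7, 0, R4, (0, 1))
(7, 0, R7, (1,))
(8, 0, R7, (1,))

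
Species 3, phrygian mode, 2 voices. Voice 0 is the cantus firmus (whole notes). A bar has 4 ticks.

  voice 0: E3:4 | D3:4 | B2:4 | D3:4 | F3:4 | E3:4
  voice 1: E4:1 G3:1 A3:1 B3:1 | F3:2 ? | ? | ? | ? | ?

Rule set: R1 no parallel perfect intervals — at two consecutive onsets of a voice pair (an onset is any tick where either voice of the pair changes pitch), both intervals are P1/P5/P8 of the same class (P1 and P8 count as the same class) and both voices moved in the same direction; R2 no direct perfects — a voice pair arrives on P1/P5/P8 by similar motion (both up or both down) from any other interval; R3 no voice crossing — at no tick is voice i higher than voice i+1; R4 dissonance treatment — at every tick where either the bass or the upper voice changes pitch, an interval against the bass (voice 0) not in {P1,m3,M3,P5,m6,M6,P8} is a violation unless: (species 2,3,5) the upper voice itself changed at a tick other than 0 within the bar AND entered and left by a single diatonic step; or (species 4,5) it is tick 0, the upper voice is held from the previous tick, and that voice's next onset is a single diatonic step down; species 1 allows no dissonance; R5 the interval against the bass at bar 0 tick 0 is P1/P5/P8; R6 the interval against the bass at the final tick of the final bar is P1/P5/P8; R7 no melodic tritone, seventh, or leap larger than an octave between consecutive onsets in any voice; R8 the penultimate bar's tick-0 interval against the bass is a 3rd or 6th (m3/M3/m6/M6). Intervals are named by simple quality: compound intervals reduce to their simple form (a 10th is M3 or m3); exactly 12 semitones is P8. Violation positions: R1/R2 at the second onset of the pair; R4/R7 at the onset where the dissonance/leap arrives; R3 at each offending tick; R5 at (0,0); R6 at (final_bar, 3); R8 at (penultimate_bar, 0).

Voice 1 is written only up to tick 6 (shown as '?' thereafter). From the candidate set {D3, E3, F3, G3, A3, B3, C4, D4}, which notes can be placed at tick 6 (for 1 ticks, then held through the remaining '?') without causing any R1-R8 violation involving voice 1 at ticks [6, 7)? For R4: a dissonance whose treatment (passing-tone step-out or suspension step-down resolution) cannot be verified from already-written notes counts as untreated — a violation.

{A3, D3, D4, F3}

D3: legal
E3: violates R4
F3: legal
G3: violates R4
A3: legal
B3: violates R7
C4: violates R4
D4: legal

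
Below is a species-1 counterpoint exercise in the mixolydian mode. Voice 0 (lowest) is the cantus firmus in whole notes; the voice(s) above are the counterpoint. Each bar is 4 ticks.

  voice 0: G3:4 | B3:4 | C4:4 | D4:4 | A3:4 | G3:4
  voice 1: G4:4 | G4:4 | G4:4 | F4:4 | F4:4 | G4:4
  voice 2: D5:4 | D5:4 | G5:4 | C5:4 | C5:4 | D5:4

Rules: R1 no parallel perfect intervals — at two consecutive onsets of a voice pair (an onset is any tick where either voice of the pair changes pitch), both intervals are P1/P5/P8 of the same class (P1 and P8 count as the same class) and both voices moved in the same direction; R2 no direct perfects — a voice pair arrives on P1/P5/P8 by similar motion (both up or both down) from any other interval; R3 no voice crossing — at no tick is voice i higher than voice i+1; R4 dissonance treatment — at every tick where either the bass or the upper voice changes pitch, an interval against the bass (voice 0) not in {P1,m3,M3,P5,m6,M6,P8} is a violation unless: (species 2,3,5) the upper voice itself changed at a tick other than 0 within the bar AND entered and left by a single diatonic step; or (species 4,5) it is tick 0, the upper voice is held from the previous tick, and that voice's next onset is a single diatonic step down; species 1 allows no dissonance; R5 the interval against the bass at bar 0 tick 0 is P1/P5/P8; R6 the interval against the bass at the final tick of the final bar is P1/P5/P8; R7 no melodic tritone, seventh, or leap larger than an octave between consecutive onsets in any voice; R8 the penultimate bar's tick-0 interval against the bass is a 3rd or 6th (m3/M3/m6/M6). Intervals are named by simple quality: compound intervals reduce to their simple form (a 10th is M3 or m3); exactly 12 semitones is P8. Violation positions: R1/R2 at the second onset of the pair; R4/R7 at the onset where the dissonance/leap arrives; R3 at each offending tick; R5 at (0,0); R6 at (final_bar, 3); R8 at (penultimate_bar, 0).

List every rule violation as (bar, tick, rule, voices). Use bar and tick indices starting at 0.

(2, 0, R2, (0, 2))
(3, 0, R2, (1, 2))
(3, 0, R4, (0, 2))
(5, 0, R1, (1, 2))

bar 0: v0=G3 v1=G4 v2=D5 downbeat P5
bar 1: v0=B3 v1=G4 v2=D5 downbeat m3
bar 2: v0=C4 v1=G4 v2=G5 downbeat P5
bar 3: v0=D4 v1=F4 v2=C5 downbeat m7
bar 4: v0=A3 v1=F4 v2=C5 downbeat m3
bar 5: v0=G3 v1=G4 v2=D5 downbeat P5
  -> R2 @ bar 2 tick 0 v(0, 2): B3/D5 m3 -> C4/G5 P5 similar
  -> R2 @ bar 3 tick 0 v(1, 2): G4/G5 P8 -> F4/C5 P5 similar
  -> R4 @ bar 3 tick 0 v(0, 2): D4/C5 m7 untreated
  -> R1 @ bar 5 tick 0 v(1, 2): F4/C5 P5 -> G4/D5 P5 similar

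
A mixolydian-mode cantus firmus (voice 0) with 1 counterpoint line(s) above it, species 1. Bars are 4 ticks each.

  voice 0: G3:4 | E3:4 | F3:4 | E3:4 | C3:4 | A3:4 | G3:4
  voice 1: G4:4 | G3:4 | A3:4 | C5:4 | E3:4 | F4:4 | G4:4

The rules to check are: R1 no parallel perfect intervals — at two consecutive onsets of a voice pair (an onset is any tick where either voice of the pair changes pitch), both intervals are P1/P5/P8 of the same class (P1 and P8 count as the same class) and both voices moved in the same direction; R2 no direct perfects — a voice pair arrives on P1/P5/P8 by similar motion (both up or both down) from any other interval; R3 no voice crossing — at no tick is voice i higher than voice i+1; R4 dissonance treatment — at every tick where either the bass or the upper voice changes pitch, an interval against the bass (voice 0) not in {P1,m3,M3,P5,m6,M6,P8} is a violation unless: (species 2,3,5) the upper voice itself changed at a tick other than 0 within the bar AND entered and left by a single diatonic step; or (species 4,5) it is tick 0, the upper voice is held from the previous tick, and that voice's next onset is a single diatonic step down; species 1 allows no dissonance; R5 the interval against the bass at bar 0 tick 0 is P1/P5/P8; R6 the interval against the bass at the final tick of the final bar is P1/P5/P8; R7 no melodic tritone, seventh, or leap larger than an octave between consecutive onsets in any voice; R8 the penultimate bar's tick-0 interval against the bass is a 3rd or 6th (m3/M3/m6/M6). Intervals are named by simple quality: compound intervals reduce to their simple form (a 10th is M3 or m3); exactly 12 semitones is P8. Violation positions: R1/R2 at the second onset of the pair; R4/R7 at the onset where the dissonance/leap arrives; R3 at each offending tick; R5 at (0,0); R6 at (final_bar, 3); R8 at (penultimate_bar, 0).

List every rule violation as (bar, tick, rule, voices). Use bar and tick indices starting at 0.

(3, 0, R7, (1,))
(4, 0, R7, (1,))
(5, 0, R7, (1,))

bar 0: v0=G3 v1=G4 downbeat P8
bar 1: v0=E3 v1=G3 downbeat m3
bar 2: v0=F3 v1=A3 downbeat M3
bar 3: v0=E3 v1=C5 downbeat m6
bar 4: v0=C3 v1=E3 downbeat M3
bar 5: v0=A3 v1=F4 downbeat m6
bar 6: v0=G3 v1=G4 downbeat P8
  -> R7 @ bar 3 tick 0 v(1,): A3->C5 leap 15st
  -> R7 @ bar 4 tick 0 v(1,): C5->E3 leap 20st
  -> R7 @ bar 5 tick 0 v(1,): E3->F4 leap 13st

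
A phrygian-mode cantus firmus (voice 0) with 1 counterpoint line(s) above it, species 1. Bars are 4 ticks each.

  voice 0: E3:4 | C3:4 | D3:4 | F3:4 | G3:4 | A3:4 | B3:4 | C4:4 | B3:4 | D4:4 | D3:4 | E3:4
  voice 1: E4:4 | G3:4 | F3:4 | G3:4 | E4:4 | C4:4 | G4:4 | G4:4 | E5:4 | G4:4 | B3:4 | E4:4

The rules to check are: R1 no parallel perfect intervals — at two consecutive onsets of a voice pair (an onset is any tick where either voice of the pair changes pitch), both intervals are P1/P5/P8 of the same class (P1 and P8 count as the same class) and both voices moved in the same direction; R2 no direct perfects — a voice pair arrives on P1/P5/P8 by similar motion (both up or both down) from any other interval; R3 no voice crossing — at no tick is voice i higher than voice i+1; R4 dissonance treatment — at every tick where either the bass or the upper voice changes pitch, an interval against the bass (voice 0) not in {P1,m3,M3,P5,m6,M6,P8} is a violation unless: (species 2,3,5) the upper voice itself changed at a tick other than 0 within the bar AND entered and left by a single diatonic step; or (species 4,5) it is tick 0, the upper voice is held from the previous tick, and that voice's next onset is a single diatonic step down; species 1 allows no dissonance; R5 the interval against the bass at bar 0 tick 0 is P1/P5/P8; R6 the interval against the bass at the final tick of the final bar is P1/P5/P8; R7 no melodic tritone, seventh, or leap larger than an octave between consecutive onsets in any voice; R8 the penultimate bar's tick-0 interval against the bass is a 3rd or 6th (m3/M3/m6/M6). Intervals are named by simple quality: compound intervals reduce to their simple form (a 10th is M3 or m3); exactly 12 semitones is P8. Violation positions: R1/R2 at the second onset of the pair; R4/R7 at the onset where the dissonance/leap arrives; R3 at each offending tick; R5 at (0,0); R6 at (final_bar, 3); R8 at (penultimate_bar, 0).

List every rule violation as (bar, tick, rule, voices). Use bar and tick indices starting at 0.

(1, 0, R2, (0, 1))
(3, 0, R4, (0, 1))
(8, 0, R4, (0, 1))
(9, 0, R4, (0, 1))
(11, 0, R2, (0, 1))

bar 0: v0=E3 v1=E4 downbeat P8
bar 1: v0=C3 v1=G3 downbeat P5
bar 2: v0=D3 v1=F3 downbeat m3
bar 3: v0=F3 v1=G3 downbeat M2
bar 4: v0=G3 v1=E4 downbeat M6
bar 5: v0=A3 v1=C4 downbeat m3
bar 6: v0=B3 v1=G4 downbeat m6
bar 7: v0=C4 v1=G4 downbeat P5
bar 8: v0=B3 v1=E5 downbeat P4
bar 9: v0=D4 v1=G4 downbeat P4
bar 10: v0=D3 v1=B3 downbeat M6
bar 11: v0=E3 v1=E4 downbeat P8
  -> R2 @ bar 1 tick 0 v(0, 1): E3/E4 P8 -> C3/G3 P5 similar
  -> R4 @ bar 3 tick 0 v(0, 1): F3/G3 M2 untreated
  -> R4 @ bar 8 tick 0 v(0, 1): B3/E5 P4 untreated
  -> R4 @ bar 9 tick 0 v(0, 1): D4/G4 P4 untreated
  -> R2 @ bar 11 tick 0 v(0, 1): D3/B3 M6 -> E3/E4 P8 similar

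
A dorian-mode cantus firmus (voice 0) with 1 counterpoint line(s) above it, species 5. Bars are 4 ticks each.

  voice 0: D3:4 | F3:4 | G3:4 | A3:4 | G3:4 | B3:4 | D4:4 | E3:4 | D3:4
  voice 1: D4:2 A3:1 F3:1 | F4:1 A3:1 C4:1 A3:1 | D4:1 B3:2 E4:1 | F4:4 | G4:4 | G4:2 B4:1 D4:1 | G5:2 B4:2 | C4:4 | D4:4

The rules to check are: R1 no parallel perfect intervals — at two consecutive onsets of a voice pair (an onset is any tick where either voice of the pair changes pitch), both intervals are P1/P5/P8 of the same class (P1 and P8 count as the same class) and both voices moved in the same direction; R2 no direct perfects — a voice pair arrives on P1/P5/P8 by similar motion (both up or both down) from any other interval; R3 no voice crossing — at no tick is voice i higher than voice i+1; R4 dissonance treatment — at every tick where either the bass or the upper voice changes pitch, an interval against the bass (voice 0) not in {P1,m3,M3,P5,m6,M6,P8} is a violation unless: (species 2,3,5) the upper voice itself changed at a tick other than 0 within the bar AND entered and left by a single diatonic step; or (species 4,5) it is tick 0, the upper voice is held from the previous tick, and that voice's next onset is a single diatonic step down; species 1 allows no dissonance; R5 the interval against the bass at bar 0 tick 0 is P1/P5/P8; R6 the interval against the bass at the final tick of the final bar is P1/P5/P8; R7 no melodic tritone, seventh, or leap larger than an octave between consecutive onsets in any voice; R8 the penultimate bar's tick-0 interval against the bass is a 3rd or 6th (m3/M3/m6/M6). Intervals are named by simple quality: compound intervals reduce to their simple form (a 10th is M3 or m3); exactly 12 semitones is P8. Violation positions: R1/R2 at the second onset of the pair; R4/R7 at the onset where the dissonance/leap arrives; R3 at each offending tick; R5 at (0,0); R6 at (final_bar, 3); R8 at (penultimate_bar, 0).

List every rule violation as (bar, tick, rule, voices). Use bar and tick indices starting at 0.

bar 0: v0=D3 v1=D4 downbeat P8
bar 1: v0=F3 v1=F4 downbeat P8
bar 2: v0=G3 v1=D4 downbeat P5
bar 3: v0=A3 v1=F4 downbeat m6
bar 4: v0=G3 v1=G4 downbeat P8
bar 5: v0=B3 v1=G4 downbeat m6
bar 6: v0=D4 v1=G5 downbeat P4
bar 7: v0=E3 v1=C4 downbeat m6
bar 8: v0=D3 v1=D4 downbeat P8
  -> R2 @ bar 1 tick 0 v(0, 1): D3/F3 m3 -> F3/F4 P8 similar
  -> R2 @ bar 2 tick 0 v(0, 1): F3/A3 M3 -> G3/D4 P5 similar
  -> R4 @ bar 6 tick 0 v(0, 1): D4/G5 P4 untreated
  -> R7 @ bar 6 tick 0 v(1,): D4->G5 leap 17st
  -> R7 @ bar 7 tick 0 v(0,): D4->E3 leap 10st
  -> R7 @ bar 7 tick 0 v(1,): B4->C4 leap 11st

(1, 0, R2, (0, 1))
(2, 0, R2, (0, 1))
(6, 0, R4, (0, 1))
(6, 0, R7, (1,))
(7, 0, R7, (0,))
(7, 0, R7, (1,))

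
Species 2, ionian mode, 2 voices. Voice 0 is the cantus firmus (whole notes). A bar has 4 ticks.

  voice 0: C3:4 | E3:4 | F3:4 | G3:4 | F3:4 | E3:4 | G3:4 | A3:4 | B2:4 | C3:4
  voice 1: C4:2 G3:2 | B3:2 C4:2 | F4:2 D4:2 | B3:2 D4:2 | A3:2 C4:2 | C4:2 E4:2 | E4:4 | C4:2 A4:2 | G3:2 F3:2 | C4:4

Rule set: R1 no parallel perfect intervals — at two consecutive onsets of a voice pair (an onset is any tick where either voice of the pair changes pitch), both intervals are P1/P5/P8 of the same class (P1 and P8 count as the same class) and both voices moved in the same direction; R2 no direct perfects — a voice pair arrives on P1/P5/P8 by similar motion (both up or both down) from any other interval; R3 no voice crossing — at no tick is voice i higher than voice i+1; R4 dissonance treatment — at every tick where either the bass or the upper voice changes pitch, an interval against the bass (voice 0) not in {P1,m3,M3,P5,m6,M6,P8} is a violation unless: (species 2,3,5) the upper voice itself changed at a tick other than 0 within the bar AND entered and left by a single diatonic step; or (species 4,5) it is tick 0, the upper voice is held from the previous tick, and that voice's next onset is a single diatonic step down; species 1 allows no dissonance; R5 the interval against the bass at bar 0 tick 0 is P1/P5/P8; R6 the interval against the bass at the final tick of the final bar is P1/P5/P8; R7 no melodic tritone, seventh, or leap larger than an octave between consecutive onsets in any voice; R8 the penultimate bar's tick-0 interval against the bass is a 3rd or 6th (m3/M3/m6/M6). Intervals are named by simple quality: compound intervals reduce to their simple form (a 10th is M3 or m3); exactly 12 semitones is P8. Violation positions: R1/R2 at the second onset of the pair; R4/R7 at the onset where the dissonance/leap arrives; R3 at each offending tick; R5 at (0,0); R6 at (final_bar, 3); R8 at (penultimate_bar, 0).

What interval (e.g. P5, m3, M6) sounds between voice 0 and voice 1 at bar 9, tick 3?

voice 0=C3 voice 1=C4 -> P8

P8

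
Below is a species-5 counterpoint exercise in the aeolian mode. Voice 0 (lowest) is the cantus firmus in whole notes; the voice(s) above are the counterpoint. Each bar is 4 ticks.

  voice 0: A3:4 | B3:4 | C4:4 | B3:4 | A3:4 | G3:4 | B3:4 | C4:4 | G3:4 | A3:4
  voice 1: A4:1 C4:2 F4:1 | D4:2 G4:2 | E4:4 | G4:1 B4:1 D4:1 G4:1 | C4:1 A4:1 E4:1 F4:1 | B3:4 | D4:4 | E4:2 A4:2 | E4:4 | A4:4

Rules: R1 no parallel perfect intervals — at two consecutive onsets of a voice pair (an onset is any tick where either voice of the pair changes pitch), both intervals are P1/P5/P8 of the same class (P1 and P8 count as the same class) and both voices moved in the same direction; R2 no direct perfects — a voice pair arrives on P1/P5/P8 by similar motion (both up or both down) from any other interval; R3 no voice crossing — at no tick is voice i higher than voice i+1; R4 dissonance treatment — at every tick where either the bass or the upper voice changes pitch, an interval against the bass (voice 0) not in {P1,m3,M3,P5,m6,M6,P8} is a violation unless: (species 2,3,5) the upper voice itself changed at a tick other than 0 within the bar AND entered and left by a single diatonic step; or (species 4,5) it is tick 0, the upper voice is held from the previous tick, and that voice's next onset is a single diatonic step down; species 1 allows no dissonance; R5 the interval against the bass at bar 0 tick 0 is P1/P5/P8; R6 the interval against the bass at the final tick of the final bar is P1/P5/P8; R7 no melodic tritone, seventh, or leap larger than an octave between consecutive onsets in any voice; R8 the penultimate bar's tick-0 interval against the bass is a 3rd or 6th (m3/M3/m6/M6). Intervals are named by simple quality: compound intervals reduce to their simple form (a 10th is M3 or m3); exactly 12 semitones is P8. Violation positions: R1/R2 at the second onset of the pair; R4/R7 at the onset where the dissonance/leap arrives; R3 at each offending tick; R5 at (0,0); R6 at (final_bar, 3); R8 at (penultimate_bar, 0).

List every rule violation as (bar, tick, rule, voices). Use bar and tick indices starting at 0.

(5, 0, R7, (1,))
(9, 0, R2, (0, 1))

bar 0: v0=A3 v1=A4 downbeat P8
bar 1: v0=B3 v1=D4 downbeat m3
bar 2: v0=C4 v1=E4 downbeat M3
bar 3: v0=B3 v1=G4 downbeat m6
bar 4: v0=A3 v1=C4 downbeat m3
bar 5: v0=G3 v1=B3 downbeat M3
bar 6: v0=B3 v1=D4 downbeat m3
bar 7: v0=C4 v1=E4 downbeat M3
bar 8: v0=G3 v1=E4 downbeat M6
bar 9: v0=A3 v1=A4 downbeat P8
  -> R7 @ bar 5 tick 0 v(1,): F4->B3 leap 6st
  -> R2 @ bar 9 tick 0 v(0, 1): G3/E4 M6 -> A3/A4 P8 similar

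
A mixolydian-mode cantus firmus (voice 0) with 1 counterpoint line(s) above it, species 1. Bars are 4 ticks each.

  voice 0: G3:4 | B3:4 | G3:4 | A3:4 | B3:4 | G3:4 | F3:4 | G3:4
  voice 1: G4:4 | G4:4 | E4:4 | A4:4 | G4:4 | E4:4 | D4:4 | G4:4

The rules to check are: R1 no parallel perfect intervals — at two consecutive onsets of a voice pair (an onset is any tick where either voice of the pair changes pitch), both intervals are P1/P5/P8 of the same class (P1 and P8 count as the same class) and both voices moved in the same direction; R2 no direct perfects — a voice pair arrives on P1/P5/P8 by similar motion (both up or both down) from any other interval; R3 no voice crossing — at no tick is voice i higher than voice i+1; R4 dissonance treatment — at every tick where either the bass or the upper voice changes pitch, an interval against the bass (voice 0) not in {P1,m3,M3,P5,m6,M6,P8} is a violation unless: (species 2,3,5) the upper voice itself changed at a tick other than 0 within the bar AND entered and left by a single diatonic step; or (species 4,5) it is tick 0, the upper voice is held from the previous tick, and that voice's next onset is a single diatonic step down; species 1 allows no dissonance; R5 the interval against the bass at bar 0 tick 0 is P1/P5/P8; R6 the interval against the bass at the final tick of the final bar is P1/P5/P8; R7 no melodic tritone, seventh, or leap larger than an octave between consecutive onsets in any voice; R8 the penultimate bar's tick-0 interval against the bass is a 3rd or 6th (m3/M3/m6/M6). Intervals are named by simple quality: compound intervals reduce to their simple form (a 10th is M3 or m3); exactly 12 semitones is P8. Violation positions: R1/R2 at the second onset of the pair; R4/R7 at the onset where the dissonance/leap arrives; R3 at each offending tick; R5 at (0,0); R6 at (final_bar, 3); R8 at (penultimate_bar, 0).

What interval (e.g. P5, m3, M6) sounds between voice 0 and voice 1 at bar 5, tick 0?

voice 0=G3 voice 1=E4 -> M6

M6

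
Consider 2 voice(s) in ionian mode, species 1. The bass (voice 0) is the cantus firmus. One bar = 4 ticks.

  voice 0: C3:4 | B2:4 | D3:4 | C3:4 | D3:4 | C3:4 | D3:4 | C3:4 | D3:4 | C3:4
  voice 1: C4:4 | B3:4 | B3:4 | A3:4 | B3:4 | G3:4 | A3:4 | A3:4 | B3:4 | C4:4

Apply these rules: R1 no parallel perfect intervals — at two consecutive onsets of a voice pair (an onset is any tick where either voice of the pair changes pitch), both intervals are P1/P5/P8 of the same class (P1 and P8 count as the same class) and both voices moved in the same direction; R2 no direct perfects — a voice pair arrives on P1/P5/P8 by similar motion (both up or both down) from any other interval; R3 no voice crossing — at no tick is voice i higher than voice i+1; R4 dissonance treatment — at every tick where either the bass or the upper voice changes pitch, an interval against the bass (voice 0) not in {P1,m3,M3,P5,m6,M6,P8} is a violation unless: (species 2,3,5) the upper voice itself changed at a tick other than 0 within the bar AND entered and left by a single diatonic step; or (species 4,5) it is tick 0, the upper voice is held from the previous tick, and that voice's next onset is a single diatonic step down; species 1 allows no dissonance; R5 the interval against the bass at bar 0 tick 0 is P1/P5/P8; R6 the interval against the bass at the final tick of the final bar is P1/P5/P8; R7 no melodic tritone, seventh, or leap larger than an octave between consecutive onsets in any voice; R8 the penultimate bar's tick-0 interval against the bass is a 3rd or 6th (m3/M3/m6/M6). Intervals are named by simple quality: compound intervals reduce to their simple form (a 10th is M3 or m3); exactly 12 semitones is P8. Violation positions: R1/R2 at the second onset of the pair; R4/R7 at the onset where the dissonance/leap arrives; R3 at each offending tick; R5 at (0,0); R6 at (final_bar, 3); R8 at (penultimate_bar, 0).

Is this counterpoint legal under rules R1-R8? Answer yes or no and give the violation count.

bar 0: v0=C3 v1=C4 (P8)
bar 1: v0=B2 v1=B3 (P8)
bar 2: v0=D3 v1=B3 (M6)
bar 3: v0=C3 v1=A3 (M6)
bar 4: v0=D3 v1=B3 (M6)
bar 5: v0=C3 v1=G3 (P5)
bar 6: v0=D3 v1=A3 (P5)
bar 7: v0=C3 v1=A3 (M6)
bar 8: v0=D3 v1=B3 (M6)
bar 9: v0=C3 v1=C4 (P8)
  R1 @ bar1.0: C3/C4 P8 -> B2/B3 P8 similar
  R2 @ bar5.0: D3/B3 M6 -> C3/G3 P5 similar
  R1 @ bar6.0: C3/G3 P5 -> D3/A3 P5 similar

No (3 violations)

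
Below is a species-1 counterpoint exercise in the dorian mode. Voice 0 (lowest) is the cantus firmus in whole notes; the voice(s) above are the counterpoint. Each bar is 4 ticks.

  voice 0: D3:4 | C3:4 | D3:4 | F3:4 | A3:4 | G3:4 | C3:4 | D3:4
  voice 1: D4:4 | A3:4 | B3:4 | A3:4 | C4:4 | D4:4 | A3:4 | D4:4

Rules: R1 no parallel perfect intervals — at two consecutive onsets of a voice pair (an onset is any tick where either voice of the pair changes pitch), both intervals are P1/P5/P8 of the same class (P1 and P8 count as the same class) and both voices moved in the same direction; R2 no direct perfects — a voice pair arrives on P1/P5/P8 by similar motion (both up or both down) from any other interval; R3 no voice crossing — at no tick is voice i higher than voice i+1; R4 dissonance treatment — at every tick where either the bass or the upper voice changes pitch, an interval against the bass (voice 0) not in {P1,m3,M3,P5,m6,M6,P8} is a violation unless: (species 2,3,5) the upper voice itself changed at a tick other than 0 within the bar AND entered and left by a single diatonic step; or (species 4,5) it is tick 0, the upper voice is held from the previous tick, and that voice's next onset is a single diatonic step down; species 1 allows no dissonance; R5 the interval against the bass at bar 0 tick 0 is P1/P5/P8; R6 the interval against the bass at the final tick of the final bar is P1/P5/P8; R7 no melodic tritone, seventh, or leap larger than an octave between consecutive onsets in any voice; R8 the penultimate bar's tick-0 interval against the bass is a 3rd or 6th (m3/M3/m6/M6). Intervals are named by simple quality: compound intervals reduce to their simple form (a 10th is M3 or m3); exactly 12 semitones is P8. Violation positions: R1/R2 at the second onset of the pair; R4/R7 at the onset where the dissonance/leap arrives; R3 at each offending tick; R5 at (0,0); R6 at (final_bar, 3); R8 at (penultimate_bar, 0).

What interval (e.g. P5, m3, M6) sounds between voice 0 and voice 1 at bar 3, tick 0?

M3

voice 0=F3 voice 1=A3 -> M3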